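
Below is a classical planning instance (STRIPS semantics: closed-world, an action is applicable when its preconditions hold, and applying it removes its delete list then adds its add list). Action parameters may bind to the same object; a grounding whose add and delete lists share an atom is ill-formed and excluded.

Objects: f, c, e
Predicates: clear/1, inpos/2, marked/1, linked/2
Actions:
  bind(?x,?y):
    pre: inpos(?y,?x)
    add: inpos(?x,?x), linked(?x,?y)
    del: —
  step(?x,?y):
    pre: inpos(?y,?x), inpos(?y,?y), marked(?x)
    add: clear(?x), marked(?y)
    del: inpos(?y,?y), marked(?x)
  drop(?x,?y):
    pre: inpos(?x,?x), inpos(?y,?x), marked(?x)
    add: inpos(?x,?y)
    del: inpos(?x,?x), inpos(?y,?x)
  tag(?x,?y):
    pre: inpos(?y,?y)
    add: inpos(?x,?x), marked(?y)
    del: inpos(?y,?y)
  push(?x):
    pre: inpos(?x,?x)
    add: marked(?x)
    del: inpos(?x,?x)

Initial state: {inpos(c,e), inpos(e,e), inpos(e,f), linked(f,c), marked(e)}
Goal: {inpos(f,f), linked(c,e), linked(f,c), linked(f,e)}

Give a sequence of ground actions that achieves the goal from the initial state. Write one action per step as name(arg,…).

1. bind(f,e)  →  {inpos(c,e), inpos(e,e), inpos(e,f), inpos(f,f), linked(f,c), linked(f,e), marked(e)}
2. drop(e,c)  →  {inpos(e,c), inpos(e,f), inpos(f,f), linked(f,c), linked(f,e), marked(e)}
3. bind(c,e)  →  {inpos(c,c), inpos(e,c), inpos(e,f), inpos(f,f), linked(c,e), linked(f,c), linked(f,e), marked(e)}

bind(f,e); drop(e,c); bind(c,e)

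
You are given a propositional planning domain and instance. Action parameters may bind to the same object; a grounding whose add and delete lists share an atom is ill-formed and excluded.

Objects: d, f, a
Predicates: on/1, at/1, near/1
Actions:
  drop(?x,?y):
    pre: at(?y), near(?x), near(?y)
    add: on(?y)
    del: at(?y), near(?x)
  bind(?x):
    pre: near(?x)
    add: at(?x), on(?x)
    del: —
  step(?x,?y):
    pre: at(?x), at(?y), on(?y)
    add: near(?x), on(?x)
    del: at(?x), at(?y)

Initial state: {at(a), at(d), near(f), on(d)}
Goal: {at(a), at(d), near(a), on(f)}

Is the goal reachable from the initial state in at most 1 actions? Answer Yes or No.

No

1. bind(f)  →  {at(a), at(d), at(f), near(f), on(d), on(f)}
2. step(a,f)  →  {at(d), near(a), near(f), on(a), on(d), on(f)}
3. bind(a)  →  {at(a), at(d), near(a), near(f), on(a), on(d), on(f)}
optimal plan length = 3; 3 > 1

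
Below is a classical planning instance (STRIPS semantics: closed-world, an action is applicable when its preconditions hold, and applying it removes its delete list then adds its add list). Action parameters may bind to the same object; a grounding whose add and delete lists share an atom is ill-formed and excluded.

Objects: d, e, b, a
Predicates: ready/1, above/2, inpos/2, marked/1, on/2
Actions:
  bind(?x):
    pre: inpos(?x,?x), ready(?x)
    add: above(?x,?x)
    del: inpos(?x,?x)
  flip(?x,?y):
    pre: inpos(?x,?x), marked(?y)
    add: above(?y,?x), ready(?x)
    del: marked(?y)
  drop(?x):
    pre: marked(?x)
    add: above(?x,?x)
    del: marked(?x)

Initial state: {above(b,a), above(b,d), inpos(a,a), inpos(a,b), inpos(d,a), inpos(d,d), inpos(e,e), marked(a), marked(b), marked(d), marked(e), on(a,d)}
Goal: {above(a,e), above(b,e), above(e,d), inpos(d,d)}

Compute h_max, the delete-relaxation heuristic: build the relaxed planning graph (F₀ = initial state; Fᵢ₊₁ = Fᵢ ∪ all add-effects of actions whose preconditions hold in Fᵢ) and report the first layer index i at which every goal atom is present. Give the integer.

1

F0 = init (12 atoms)
F1 = F0 ∪ {above(a,a), above(a,d), above(a,e), above(b,b), above(b,e), above(d,a), above(d,d), above(d,e), above(e,a), above(e,d), above(e,e), ready(a), ready(d), ready(e)}  (26 atoms)
goal ⊆ F1  ⇒  h_max = 1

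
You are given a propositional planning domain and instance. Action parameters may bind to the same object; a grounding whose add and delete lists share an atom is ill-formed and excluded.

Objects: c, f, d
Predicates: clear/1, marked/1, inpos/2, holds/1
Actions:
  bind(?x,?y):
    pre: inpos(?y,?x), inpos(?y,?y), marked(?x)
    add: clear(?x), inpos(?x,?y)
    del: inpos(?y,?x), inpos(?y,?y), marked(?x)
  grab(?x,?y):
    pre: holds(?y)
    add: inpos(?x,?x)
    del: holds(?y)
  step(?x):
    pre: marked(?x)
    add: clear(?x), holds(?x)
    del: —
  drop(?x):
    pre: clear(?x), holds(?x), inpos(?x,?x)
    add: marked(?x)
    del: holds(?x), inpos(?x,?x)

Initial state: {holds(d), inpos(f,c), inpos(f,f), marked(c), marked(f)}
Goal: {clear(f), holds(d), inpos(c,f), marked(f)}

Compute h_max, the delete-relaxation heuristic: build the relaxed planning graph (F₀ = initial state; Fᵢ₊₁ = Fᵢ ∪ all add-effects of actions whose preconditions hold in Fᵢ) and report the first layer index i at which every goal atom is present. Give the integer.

1

F0 = init (5 atoms)
F1 = F0 ∪ {clear(c), clear(f), holds(c), holds(f), inpos(c,c), inpos(c,f), inpos(d,d)}  (12 atoms)
goal ⊆ F1  ⇒  h_max = 1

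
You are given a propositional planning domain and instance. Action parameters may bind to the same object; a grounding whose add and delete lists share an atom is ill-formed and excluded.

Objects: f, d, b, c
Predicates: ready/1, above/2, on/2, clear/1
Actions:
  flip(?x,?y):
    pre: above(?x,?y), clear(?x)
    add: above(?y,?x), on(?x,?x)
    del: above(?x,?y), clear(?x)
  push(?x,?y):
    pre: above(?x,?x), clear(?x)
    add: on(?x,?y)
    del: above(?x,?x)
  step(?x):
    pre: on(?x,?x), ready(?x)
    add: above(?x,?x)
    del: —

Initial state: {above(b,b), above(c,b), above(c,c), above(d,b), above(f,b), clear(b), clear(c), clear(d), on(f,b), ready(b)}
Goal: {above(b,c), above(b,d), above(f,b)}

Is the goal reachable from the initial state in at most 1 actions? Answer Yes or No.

1. flip(d,b)  →  {above(b,b), above(b,d), above(c,b), above(c,c), above(f,b), clear(b), clear(c), on(d,d), on(f,b), ready(b)}
2. flip(c,b)  →  {above(b,b), above(b,c), above(b,d), above(c,c), above(f,b), clear(b), on(c,c), on(d,d), on(f,b), ready(b)}
optimal plan length = 2; 2 > 1

No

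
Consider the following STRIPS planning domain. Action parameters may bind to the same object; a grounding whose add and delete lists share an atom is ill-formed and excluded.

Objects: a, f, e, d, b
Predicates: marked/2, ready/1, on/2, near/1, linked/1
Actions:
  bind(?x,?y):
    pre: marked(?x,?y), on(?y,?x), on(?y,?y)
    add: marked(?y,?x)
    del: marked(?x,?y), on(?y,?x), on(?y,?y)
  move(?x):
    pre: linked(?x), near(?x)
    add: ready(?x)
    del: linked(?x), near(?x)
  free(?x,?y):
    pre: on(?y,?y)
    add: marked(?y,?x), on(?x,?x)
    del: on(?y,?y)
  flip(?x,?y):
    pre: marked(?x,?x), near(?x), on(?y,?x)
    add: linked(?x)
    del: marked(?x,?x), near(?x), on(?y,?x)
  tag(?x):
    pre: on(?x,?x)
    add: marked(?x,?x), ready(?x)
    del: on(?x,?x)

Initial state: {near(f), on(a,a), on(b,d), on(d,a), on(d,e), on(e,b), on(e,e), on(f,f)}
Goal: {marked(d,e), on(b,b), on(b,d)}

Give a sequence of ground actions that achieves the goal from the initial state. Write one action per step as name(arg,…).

1. free(d,a)  →  {marked(a,d), near(f), on(b,d), on(d,a), on(d,d), on(d,e), on(e,b), on(e,e), on(f,f)}
2. free(e,d)  →  {marked(a,d), marked(d,e), near(f), on(b,d), on(d,a), on(d,e), on(e,b), on(e,e), on(f,f)}
3. free(b,f)  →  {marked(a,d), marked(d,e), marked(f,b), near(f), on(b,b), on(b,d), on(d,a), on(d,e), on(e,b), on(e,e)}

free(d,a); free(e,d); free(b,f)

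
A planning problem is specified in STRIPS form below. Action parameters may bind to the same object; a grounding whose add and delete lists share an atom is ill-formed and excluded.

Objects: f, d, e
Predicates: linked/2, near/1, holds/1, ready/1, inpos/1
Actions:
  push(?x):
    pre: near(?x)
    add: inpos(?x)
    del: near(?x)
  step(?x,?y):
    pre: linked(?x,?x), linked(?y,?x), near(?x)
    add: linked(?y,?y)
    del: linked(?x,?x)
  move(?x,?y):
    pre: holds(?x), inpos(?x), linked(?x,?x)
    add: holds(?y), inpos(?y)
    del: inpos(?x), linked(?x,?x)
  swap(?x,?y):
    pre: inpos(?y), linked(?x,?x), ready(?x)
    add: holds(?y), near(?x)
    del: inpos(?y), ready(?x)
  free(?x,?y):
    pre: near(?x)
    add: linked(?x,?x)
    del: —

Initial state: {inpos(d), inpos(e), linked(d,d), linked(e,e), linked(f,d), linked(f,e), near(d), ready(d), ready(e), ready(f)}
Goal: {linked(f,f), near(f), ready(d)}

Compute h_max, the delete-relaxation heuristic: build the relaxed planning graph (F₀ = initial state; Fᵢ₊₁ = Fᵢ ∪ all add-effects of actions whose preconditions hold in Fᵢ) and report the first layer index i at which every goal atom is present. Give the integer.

F0 = init (10 atoms)
F1 = F0 ∪ {holds(d), holds(e), linked(f,f), near(e)}  (14 atoms)
F2 = F1 ∪ {holds(f), inpos(f), near(f)}  (17 atoms)
goal ⊆ F2  ⇒  h_max = 2

2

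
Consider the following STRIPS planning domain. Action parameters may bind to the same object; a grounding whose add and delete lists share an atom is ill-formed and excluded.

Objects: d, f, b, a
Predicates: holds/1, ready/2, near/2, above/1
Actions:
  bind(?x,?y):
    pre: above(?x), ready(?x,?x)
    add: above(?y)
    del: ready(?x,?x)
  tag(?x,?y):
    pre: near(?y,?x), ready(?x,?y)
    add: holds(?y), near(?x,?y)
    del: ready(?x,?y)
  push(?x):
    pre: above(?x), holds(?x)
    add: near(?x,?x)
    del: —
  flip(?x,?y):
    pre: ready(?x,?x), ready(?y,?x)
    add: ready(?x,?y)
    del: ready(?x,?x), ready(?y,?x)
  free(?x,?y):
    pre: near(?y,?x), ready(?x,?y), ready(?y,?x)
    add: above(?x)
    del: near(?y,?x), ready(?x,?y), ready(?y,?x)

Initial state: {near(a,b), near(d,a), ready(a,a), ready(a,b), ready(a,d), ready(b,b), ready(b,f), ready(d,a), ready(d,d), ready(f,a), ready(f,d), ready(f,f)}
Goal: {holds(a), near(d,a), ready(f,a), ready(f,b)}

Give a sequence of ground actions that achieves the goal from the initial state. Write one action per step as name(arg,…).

1. tag(a,d)  →  {holds(d), near(a,b), near(a,d), near(d,a), ready(a,a), ready(a,b), ready(b,b), ready(b,f), ready(d,a), ready(d,d), ready(f,a), ready(f,d), ready(f,f)}
2. tag(d,a)  →  {holds(a), holds(d), near(a,b), near(a,d), near(d,a), ready(a,a), ready(a,b), ready(b,b), ready(b,f), ready(d,d), ready(f,a), ready(f,d), ready(f,f)}
3. flip(f,b)  →  {holds(a), holds(d), near(a,b), near(a,d), near(d,a), ready(a,a), ready(a,b), ready(b,b), ready(d,d), ready(f,a), ready(f,b), ready(f,d)}

tag(a,d); tag(d,a); flip(f,b)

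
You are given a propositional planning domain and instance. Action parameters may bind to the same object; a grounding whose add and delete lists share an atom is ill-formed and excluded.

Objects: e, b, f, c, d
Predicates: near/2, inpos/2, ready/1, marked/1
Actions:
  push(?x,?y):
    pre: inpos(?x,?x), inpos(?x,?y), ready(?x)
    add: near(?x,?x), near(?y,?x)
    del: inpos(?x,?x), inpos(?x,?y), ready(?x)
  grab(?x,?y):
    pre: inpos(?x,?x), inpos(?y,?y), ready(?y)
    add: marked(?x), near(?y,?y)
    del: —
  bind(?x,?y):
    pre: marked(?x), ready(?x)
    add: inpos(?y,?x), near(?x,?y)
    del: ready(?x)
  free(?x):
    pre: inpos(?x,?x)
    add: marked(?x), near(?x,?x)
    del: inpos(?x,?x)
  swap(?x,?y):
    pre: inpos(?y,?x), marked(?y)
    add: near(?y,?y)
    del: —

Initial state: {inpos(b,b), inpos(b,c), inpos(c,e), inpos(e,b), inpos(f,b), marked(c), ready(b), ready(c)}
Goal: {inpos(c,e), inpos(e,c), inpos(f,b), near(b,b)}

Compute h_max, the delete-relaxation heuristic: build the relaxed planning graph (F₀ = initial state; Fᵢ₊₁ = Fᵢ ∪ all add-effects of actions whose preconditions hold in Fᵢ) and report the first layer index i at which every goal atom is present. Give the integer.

1

F0 = init (8 atoms)
F1 = F0 ∪ {inpos(c,c), inpos(d,c), inpos(e,c), inpos(f,c), marked(b), near(b,b), near(c,b), near(c,c), near(c,d), near(c,e), near(c,f)}  (19 atoms)
goal ⊆ F1  ⇒  h_max = 1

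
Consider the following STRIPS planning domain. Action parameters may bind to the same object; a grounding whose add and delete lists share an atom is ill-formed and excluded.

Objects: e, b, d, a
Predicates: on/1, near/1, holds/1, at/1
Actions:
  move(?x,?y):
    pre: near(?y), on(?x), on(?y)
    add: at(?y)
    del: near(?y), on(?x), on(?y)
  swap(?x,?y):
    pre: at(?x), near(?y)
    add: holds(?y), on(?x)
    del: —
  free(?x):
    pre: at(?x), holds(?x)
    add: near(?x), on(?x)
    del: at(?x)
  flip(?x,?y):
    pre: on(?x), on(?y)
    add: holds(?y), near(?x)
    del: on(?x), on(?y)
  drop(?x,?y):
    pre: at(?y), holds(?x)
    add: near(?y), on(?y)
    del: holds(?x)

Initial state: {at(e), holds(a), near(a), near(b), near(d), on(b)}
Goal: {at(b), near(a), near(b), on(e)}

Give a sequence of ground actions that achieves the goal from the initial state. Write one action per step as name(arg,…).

move(b,b); swap(e,d); drop(d,b)

1. move(b,b)  →  {at(b), at(e), holds(a), near(a), near(d)}
2. swap(e,d)  →  {at(b), at(e), holds(a), holds(d), near(a), near(d), on(e)}
3. drop(d,b)  →  {at(b), at(e), holds(a), near(a), near(b), near(d), on(b), on(e)}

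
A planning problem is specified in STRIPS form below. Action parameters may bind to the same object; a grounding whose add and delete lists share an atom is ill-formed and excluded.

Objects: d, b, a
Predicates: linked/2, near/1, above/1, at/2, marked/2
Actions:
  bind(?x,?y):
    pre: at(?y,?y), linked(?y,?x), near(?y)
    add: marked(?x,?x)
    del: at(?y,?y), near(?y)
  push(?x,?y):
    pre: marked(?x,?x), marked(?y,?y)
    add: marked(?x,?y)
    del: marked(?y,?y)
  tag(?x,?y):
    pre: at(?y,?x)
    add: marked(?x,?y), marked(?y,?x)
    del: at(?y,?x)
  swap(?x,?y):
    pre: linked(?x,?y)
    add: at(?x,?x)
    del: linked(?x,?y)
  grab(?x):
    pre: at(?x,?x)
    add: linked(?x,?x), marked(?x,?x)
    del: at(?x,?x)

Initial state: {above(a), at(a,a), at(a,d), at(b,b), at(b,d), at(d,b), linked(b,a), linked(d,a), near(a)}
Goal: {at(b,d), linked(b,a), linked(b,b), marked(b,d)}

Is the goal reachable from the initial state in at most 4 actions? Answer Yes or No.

Yes

1. tag(b,d)  →  {above(a), at(a,a), at(a,d), at(b,b), at(b,d), linked(b,a), linked(d,a), marked(b,d), marked(d,b), near(a)}
2. grab(b)  →  {above(a), at(a,a), at(a,d), at(b,d), linked(b,a), linked(b,b), linked(d,a), marked(b,b), marked(b,d), marked(d,b), near(a)}
optimal plan length = 2; 2 ≤ 4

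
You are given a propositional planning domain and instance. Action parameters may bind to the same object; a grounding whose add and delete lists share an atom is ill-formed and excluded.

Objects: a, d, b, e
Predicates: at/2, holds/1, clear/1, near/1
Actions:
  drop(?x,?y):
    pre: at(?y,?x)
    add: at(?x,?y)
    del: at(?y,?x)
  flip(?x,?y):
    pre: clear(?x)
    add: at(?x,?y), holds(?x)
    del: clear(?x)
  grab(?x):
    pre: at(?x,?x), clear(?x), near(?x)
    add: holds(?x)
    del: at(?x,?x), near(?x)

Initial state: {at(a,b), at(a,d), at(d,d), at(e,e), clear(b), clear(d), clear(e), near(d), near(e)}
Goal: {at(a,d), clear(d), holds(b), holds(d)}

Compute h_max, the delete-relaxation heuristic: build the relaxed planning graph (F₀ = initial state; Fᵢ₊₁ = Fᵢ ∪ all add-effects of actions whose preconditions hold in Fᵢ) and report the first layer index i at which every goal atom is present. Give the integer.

1

F0 = init (9 atoms)
F1 = F0 ∪ {at(b,a), at(b,b), at(b,d), at(b,e), at(d,a), at(d,b), at(d,e), at(e,a), at(e,b), at(e,d), holds(b), holds(d), holds(e)}  (22 atoms)
goal ⊆ F1  ⇒  h_max = 1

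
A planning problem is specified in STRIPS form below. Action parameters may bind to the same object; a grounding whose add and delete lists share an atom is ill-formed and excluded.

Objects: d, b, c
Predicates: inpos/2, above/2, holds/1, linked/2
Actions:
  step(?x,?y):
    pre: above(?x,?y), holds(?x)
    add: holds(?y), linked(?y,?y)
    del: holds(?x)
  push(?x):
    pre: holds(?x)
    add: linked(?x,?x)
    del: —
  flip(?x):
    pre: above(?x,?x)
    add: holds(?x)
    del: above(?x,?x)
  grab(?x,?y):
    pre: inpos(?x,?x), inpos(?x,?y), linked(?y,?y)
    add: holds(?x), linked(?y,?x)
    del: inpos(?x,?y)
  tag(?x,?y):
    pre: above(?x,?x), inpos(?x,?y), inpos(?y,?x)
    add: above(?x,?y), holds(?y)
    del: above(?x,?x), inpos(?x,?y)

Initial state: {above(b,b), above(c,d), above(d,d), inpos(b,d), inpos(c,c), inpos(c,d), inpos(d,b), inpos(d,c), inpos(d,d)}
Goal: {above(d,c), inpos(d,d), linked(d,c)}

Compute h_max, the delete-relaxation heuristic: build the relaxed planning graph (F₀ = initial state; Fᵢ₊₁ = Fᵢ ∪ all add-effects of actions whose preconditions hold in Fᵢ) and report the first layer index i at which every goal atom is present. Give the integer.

F0 = init (9 atoms)
F1 = F0 ∪ {above(b,d), above(d,b), above(d,c), holds(b), holds(c), holds(d)}  (15 atoms)
F2 = F1 ∪ {linked(b,b), linked(c,c), linked(d,d)}  (18 atoms)
F3 = F2 ∪ {linked(b,d), linked(c,d), linked(d,c)}  (21 atoms)
goal ⊆ F3  ⇒  h_max = 3

3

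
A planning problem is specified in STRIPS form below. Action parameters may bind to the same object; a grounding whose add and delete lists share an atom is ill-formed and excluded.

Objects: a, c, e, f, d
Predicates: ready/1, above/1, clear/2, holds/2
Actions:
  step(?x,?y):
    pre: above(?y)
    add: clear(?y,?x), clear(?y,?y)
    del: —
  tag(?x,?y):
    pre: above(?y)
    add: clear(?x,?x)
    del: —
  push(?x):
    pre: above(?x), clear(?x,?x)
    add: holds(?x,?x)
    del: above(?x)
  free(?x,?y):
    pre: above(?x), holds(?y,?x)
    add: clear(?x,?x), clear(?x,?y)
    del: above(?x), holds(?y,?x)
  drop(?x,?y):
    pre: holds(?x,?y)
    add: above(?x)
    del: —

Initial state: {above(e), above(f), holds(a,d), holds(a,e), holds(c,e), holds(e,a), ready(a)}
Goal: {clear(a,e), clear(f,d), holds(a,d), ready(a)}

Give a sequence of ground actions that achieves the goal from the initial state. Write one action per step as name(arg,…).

step(d,f); drop(a,e); step(e,a)

1. step(d,f)  →  {above(e), above(f), clear(f,d), clear(f,f), holds(a,d), holds(a,e), holds(c,e), holds(e,a), ready(a)}
2. drop(a,e)  →  {above(a), above(e), above(f), clear(f,d), clear(f,f), holds(a,d), holds(a,e), holds(c,e), holds(e,a), ready(a)}
3. step(e,a)  →  {above(a), above(e), above(f), clear(a,a), clear(a,e), clear(f,d), clear(f,f), holds(a,d), holds(a,e), holds(c,e), holds(e,a), ready(a)}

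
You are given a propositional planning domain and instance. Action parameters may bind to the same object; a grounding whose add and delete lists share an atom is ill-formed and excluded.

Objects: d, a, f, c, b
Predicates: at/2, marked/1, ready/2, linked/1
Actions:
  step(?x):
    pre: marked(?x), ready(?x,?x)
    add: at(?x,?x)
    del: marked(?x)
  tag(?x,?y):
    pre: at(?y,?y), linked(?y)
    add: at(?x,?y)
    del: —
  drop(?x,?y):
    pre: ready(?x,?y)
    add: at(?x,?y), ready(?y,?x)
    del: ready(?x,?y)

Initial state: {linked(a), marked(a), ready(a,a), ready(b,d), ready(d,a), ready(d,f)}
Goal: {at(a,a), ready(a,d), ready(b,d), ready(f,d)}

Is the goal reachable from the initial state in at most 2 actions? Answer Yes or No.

No

1. step(a)  →  {at(a,a), linked(a), ready(a,a), ready(b,d), ready(d,a), ready(d,f)}
2. drop(d,a)  →  {at(a,a), at(d,a), linked(a), ready(a,a), ready(a,d), ready(b,d), ready(d,f)}
3. drop(d,f)  →  {at(a,a), at(d,a), at(d,f), linked(a), ready(a,a), ready(a,d), ready(b,d), ready(f,d)}
optimal plan length = 3; 3 > 2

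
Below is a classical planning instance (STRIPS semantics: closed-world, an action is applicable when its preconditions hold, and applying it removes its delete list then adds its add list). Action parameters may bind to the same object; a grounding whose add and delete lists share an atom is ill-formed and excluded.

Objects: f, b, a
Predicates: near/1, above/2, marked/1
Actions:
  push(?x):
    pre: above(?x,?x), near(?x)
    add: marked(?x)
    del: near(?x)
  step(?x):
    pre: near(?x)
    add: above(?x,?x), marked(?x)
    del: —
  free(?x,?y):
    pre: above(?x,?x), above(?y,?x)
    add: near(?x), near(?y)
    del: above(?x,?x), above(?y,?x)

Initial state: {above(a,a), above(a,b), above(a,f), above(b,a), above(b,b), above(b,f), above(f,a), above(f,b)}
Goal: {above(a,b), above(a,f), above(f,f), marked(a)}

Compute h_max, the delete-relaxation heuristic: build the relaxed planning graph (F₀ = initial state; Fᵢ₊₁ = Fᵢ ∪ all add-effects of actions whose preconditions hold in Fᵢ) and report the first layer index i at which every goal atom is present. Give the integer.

2

F0 = init (8 atoms)
F1 = F0 ∪ {near(a), near(b), near(f)}  (11 atoms)
F2 = F1 ∪ {above(f,f), marked(a), marked(b), marked(f)}  (15 atoms)
goal ⊆ F2  ⇒  h_max = 2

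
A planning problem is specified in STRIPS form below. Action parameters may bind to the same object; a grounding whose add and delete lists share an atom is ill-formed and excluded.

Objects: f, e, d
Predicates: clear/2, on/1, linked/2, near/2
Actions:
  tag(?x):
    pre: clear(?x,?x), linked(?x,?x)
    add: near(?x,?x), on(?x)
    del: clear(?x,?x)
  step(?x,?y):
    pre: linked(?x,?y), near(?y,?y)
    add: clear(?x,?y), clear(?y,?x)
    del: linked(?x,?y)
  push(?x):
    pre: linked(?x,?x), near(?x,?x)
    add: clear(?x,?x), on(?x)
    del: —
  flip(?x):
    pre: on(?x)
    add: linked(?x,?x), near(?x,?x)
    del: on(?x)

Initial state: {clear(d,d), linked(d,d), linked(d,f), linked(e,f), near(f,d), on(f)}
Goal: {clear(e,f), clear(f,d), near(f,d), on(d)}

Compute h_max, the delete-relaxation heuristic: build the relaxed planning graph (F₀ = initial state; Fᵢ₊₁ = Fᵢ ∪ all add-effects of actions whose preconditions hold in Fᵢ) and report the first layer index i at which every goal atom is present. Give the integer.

2

F0 = init (6 atoms)
F1 = F0 ∪ {linked(f,f), near(d,d), near(f,f), on(d)}  (10 atoms)
F2 = F1 ∪ {clear(d,f), clear(e,f), clear(f,d), clear(f,e), clear(f,f)}  (15 atoms)
goal ⊆ F2  ⇒  h_max = 2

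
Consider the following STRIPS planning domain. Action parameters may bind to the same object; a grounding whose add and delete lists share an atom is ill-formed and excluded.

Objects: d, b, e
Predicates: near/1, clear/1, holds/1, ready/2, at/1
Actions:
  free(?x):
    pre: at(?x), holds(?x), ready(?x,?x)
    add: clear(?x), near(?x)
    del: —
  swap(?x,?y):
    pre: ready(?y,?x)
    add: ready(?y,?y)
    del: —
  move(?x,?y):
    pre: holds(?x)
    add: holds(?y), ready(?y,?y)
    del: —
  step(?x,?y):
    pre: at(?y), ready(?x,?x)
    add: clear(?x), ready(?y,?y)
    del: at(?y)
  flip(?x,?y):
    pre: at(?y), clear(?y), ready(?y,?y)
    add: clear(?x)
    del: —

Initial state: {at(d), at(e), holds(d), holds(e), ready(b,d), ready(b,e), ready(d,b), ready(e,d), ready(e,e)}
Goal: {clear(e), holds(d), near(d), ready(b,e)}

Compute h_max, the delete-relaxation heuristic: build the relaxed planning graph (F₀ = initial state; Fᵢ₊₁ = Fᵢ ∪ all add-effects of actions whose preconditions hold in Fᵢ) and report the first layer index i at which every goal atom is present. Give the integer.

F0 = init (9 atoms)
F1 = F0 ∪ {clear(e), holds(b), near(e), ready(b,b), ready(d,d)}  (14 atoms)
F2 = F1 ∪ {clear(b), clear(d), near(d)}  (17 atoms)
goal ⊆ F2  ⇒  h_max = 2

2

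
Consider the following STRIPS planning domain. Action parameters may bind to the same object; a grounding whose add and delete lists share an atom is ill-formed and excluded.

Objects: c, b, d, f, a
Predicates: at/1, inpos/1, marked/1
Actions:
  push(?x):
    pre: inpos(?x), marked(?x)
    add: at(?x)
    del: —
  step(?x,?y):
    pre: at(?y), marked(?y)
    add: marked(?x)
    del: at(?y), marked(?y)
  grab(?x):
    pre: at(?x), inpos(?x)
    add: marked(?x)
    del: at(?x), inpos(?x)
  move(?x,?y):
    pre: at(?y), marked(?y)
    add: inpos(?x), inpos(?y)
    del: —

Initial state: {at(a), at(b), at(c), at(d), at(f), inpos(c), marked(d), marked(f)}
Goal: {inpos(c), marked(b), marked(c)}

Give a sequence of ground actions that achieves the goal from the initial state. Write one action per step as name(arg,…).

1. step(c,d)  →  {at(a), at(b), at(c), at(f), inpos(c), marked(c), marked(f)}
2. step(b,f)  →  {at(a), at(b), at(c), inpos(c), marked(b), marked(c)}

step(c,d); step(b,f)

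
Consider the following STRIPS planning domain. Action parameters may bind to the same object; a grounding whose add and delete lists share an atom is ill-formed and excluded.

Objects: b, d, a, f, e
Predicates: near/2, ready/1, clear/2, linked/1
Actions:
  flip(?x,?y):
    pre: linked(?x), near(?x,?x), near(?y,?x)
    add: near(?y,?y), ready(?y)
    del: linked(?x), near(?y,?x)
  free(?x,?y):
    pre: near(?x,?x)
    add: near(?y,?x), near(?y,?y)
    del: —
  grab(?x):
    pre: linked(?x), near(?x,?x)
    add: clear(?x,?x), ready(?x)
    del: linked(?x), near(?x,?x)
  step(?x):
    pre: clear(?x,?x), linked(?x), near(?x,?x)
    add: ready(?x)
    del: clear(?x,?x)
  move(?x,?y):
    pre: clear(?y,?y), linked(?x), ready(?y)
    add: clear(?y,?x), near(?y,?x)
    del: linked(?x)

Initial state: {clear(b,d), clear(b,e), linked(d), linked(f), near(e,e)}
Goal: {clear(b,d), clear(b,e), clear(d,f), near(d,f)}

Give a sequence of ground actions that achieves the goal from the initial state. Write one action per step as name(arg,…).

1. free(e,d)  →  {clear(b,d), clear(b,e), linked(d), linked(f), near(d,d), near(d,e), near(e,e)}
2. grab(d)  →  {clear(b,d), clear(b,e), clear(d,d), linked(f), near(d,e), near(e,e), ready(d)}
3. move(f,d)  →  {clear(b,d), clear(b,e), clear(d,d), clear(d,f), near(d,e), near(d,f), near(e,e), ready(d)}

free(e,d); grab(d); move(f,d)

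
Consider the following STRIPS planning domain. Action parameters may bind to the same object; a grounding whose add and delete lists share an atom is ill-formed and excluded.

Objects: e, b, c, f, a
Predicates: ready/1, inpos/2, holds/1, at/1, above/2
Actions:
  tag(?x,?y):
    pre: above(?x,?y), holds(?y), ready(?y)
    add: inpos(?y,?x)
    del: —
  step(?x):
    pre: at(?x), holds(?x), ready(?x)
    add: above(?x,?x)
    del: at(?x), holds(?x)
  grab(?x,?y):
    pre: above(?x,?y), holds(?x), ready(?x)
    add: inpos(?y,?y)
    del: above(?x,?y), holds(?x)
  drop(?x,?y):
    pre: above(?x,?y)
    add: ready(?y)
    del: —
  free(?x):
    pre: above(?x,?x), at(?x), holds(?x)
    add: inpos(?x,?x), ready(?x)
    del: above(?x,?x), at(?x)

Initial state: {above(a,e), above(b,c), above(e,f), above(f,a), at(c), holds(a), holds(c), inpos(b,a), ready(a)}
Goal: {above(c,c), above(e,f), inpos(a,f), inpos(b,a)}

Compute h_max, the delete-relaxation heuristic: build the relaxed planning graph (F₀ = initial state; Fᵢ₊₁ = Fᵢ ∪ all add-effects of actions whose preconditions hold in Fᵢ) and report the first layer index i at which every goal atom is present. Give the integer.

F0 = init (9 atoms)
F1 = F0 ∪ {inpos(a,f), inpos(e,e), ready(c), ready(e), ready(f)}  (14 atoms)
F2 = F1 ∪ {above(c,c), inpos(c,b)}  (16 atoms)
goal ⊆ F2  ⇒  h_max = 2

2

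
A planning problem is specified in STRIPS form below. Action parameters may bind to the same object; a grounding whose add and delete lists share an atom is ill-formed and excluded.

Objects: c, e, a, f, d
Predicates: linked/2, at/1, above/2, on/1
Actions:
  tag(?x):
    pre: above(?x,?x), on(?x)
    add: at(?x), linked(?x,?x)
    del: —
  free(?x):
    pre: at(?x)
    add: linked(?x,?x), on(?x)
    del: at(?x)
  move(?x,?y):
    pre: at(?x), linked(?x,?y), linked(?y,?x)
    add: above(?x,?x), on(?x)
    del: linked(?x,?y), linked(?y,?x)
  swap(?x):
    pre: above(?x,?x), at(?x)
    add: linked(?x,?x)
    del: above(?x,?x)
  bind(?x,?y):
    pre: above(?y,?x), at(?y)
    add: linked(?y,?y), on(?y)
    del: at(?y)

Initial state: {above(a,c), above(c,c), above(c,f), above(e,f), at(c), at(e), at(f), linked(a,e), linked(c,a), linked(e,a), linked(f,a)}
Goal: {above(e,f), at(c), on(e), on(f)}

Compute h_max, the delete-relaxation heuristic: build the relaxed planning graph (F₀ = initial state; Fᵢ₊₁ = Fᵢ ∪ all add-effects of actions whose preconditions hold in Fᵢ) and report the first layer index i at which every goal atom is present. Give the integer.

1

F0 = init (11 atoms)
F1 = F0 ∪ {above(e,e), linked(c,c), linked(e,e), linked(f,f), on(c), on(e), on(f)}  (18 atoms)
goal ⊆ F1  ⇒  h_max = 1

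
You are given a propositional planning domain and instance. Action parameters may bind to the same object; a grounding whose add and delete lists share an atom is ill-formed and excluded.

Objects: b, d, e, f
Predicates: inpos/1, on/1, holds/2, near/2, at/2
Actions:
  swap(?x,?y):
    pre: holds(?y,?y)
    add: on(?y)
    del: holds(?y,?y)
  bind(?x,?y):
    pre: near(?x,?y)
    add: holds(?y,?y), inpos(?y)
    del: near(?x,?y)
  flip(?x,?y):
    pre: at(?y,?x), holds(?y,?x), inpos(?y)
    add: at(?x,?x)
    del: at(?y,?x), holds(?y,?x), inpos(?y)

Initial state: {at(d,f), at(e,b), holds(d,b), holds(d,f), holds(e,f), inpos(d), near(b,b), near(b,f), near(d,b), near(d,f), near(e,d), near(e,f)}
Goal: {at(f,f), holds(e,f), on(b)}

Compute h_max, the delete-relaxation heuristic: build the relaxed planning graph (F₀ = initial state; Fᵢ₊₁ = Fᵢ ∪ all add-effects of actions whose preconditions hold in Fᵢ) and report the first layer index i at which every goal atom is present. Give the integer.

F0 = init (12 atoms)
F1 = F0 ∪ {at(f,f), holds(b,b), holds(d,d), holds(f,f), inpos(b), inpos(f)}  (18 atoms)
F2 = F1 ∪ {on(b), on(d), on(f)}  (21 atoms)
goal ⊆ F2  ⇒  h_max = 2

2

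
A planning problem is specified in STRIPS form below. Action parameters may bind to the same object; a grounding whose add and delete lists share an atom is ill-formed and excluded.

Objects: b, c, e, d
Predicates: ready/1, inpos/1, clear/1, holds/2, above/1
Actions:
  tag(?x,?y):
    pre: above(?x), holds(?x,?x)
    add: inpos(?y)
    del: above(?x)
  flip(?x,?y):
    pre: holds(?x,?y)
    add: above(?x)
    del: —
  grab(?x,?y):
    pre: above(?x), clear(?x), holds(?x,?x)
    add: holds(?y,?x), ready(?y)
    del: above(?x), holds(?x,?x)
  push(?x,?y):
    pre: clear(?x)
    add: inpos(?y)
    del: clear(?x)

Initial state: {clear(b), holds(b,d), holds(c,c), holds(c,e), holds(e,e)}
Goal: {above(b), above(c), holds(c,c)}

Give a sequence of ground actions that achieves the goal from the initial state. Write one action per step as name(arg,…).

flip(b,d); flip(c,c)

1. flip(b,d)  →  {above(b), clear(b), holds(b,d), holds(c,c), holds(c,e), holds(e,e)}
2. flip(c,c)  →  {above(b), above(c), clear(b), holds(b,d), holds(c,c), holds(c,e), holds(e,e)}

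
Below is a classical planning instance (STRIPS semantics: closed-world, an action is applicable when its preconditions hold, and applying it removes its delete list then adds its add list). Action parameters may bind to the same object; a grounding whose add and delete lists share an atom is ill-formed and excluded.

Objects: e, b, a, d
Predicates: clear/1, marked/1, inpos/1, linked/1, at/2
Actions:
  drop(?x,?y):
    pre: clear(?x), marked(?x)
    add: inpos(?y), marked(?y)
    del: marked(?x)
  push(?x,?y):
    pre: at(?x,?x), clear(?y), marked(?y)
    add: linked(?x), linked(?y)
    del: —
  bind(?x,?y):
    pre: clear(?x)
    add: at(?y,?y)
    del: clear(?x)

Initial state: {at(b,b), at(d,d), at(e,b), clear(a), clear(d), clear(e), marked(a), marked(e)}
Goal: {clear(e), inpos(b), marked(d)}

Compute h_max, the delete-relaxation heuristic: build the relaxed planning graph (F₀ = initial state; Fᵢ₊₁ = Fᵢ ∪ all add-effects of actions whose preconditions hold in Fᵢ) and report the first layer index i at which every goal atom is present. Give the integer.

1

F0 = init (8 atoms)
F1 = F0 ∪ {at(a,a), at(e,e), inpos(a), inpos(b), inpos(d), inpos(e), linked(a), linked(b), linked(d), linked(e), marked(b), marked(d)}  (20 atoms)
goal ⊆ F1  ⇒  h_max = 1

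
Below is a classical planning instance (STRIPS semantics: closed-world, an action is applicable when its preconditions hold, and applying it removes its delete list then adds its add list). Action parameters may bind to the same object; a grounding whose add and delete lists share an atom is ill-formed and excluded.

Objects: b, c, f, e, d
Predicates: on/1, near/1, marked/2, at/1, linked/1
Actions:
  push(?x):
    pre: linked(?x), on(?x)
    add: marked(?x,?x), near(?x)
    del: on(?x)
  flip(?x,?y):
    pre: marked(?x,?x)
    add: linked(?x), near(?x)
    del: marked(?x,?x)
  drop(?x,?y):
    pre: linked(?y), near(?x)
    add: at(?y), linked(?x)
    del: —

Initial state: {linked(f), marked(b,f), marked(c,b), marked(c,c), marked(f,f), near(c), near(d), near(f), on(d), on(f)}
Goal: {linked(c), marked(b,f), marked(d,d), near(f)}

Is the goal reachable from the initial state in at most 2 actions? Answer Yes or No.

1. flip(c,b)  →  {linked(c), linked(f), marked(b,f), marked(c,b), marked(f,f), near(c), near(d), near(f), on(d), on(f)}
2. drop(d,c)  →  {at(c), linked(c), linked(d), linked(f), marked(b,f), marked(c,b), marked(f,f), near(c), near(d), near(f), on(d), on(f)}
3. push(d)  →  {at(c), linked(c), linked(d), linked(f), marked(b,f), marked(c,b), marked(d,d), marked(f,f), near(c), near(d), near(f), on(f)}
optimal plan length = 3; 3 > 2

No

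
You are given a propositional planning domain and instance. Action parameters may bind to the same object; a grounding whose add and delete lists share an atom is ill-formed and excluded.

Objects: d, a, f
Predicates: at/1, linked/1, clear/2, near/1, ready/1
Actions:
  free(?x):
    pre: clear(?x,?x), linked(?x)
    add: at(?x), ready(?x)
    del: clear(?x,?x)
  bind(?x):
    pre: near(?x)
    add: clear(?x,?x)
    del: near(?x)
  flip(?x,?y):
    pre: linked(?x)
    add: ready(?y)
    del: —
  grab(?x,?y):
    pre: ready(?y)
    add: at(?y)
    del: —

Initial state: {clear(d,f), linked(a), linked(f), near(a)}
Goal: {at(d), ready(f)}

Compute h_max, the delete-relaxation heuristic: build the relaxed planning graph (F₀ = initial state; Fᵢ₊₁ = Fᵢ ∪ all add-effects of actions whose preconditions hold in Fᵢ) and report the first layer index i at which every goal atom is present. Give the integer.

F0 = init (4 atoms)
F1 = F0 ∪ {clear(a,a), ready(a), ready(d), ready(f)}  (8 atoms)
F2 = F1 ∪ {at(a), at(d), at(f)}  (11 atoms)
goal ⊆ F2  ⇒  h_max = 2

2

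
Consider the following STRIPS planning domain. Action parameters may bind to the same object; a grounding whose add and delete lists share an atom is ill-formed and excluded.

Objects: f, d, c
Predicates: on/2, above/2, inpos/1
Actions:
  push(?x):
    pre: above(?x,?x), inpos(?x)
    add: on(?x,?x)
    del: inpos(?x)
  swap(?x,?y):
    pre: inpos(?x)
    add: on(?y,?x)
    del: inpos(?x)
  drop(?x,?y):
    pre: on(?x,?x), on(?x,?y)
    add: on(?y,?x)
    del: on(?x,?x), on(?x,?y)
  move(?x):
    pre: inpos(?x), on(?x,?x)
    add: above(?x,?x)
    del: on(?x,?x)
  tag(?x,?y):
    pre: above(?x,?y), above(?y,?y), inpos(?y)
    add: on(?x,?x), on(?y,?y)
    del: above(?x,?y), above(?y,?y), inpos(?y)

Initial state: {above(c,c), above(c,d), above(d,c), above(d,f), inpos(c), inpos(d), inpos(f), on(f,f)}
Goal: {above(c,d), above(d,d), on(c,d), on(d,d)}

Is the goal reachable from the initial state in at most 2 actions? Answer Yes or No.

1. move(f)  →  {above(c,c), above(c,d), above(d,c), above(d,f), above(f,f), inpos(c), inpos(d), inpos(f)}
2. tag(d,f)  →  {above(c,c), above(c,d), above(d,c), inpos(c), inpos(d), on(d,d), on(f,f)}
3. move(d)  →  {above(c,c), above(c,d), above(d,c), above(d,d), inpos(c), inpos(d), on(f,f)}
4. swap(d,c)  →  {above(c,c), above(c,d), above(d,c), above(d,d), inpos(c), on(c,d), on(f,f)}
5. tag(d,c)  →  {above(c,d), above(d,d), on(c,c), on(c,d), on(d,d), on(f,f)}
optimal plan length = 5; 5 > 2

No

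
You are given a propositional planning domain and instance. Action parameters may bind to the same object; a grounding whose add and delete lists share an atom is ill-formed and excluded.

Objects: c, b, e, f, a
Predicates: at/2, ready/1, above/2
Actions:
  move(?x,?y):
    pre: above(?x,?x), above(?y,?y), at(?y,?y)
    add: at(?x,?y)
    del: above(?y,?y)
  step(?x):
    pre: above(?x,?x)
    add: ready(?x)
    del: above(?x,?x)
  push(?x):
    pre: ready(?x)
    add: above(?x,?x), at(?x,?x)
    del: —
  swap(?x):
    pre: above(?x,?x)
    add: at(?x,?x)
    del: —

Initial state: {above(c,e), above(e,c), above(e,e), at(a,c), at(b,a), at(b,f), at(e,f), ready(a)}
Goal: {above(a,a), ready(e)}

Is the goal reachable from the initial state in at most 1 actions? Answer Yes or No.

1. step(e)  →  {above(c,e), above(e,c), at(a,c), at(b,a), at(b,f), at(e,f), ready(a), ready(e)}
2. push(a)  →  {above(a,a), above(c,e), above(e,c), at(a,a), at(a,c), at(b,a), at(b,f), at(e,f), ready(a), ready(e)}
optimal plan length = 2; 2 > 1

No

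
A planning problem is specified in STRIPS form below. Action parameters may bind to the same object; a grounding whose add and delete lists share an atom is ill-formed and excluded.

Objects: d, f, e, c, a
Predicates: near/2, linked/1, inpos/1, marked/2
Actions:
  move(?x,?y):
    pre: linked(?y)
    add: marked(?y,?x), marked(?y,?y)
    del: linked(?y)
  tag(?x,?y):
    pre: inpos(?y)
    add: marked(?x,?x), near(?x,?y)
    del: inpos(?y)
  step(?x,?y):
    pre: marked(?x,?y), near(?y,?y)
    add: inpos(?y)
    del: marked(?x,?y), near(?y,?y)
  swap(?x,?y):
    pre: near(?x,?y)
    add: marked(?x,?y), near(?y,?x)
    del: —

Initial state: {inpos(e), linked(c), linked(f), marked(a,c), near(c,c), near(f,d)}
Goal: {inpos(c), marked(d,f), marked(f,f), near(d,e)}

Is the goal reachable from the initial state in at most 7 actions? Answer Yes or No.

1. move(d,f)  →  {inpos(e), linked(c), marked(a,c), marked(f,d), marked(f,f), near(c,c), near(f,d)}
2. tag(d,e)  →  {linked(c), marked(a,c), marked(d,d), marked(f,d), marked(f,f), near(c,c), near(d,e), near(f,d)}
3. step(a,c)  →  {inpos(c), linked(c), marked(d,d), marked(f,d), marked(f,f), near(d,e), near(f,d)}
4. swap(f,d)  →  {inpos(c), linked(c), marked(d,d), marked(f,d), marked(f,f), near(d,e), near(d,f), near(f,d)}
5. swap(d,f)  →  {inpos(c), linked(c), marked(d,d), marked(d,f), marked(f,d), marked(f,f), near(d,e), near(d,f), near(f,d)}
optimal plan length = 5; 5 ≤ 7

Yes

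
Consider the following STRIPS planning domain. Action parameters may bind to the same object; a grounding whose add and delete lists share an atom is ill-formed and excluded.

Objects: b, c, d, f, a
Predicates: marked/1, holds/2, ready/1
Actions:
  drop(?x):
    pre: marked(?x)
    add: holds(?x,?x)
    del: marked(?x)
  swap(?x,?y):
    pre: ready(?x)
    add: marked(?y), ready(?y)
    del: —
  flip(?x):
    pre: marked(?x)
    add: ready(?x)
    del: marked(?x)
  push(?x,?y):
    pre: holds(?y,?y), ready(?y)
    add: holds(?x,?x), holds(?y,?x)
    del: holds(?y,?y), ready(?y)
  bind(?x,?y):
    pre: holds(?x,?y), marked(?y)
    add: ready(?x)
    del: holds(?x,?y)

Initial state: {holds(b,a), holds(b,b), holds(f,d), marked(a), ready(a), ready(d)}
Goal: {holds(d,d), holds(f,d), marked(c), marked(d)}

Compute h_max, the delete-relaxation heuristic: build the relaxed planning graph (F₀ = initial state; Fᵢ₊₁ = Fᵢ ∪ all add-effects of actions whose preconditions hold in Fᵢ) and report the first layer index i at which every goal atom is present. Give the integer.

F0 = init (6 atoms)
F1 = F0 ∪ {holds(a,a), marked(b), marked(c), marked(d), marked(f), ready(b), ready(c), ready(f)}  (14 atoms)
F2 = F1 ∪ {holds(a,b), holds(a,c), holds(a,d), holds(a,f), holds(b,c), holds(b,d), holds(b,f), holds(c,c), holds(d,d), holds(f,f)}  (24 atoms)
goal ⊆ F2  ⇒  h_max = 2

2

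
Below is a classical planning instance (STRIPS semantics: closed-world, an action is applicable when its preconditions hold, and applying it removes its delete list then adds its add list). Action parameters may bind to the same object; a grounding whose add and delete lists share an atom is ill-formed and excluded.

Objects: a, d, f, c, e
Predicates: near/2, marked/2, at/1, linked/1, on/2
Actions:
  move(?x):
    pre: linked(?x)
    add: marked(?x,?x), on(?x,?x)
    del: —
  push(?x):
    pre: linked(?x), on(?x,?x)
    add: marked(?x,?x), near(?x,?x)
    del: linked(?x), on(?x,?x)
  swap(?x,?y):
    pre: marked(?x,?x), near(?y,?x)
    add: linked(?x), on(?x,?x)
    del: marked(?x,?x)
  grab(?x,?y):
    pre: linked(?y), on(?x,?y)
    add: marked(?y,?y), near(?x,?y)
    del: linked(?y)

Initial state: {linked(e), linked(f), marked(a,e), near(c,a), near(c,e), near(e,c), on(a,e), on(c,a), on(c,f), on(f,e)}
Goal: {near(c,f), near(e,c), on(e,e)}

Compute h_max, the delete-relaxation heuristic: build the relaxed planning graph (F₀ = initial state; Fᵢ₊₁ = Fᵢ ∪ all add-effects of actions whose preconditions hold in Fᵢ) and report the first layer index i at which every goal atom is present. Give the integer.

F0 = init (10 atoms)
F1 = F0 ∪ {marked(e,e), marked(f,f), near(a,e), near(c,f), near(f,e), on(e,e), on(f,f)}  (17 atoms)
goal ⊆ F1  ⇒  h_max = 1

1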